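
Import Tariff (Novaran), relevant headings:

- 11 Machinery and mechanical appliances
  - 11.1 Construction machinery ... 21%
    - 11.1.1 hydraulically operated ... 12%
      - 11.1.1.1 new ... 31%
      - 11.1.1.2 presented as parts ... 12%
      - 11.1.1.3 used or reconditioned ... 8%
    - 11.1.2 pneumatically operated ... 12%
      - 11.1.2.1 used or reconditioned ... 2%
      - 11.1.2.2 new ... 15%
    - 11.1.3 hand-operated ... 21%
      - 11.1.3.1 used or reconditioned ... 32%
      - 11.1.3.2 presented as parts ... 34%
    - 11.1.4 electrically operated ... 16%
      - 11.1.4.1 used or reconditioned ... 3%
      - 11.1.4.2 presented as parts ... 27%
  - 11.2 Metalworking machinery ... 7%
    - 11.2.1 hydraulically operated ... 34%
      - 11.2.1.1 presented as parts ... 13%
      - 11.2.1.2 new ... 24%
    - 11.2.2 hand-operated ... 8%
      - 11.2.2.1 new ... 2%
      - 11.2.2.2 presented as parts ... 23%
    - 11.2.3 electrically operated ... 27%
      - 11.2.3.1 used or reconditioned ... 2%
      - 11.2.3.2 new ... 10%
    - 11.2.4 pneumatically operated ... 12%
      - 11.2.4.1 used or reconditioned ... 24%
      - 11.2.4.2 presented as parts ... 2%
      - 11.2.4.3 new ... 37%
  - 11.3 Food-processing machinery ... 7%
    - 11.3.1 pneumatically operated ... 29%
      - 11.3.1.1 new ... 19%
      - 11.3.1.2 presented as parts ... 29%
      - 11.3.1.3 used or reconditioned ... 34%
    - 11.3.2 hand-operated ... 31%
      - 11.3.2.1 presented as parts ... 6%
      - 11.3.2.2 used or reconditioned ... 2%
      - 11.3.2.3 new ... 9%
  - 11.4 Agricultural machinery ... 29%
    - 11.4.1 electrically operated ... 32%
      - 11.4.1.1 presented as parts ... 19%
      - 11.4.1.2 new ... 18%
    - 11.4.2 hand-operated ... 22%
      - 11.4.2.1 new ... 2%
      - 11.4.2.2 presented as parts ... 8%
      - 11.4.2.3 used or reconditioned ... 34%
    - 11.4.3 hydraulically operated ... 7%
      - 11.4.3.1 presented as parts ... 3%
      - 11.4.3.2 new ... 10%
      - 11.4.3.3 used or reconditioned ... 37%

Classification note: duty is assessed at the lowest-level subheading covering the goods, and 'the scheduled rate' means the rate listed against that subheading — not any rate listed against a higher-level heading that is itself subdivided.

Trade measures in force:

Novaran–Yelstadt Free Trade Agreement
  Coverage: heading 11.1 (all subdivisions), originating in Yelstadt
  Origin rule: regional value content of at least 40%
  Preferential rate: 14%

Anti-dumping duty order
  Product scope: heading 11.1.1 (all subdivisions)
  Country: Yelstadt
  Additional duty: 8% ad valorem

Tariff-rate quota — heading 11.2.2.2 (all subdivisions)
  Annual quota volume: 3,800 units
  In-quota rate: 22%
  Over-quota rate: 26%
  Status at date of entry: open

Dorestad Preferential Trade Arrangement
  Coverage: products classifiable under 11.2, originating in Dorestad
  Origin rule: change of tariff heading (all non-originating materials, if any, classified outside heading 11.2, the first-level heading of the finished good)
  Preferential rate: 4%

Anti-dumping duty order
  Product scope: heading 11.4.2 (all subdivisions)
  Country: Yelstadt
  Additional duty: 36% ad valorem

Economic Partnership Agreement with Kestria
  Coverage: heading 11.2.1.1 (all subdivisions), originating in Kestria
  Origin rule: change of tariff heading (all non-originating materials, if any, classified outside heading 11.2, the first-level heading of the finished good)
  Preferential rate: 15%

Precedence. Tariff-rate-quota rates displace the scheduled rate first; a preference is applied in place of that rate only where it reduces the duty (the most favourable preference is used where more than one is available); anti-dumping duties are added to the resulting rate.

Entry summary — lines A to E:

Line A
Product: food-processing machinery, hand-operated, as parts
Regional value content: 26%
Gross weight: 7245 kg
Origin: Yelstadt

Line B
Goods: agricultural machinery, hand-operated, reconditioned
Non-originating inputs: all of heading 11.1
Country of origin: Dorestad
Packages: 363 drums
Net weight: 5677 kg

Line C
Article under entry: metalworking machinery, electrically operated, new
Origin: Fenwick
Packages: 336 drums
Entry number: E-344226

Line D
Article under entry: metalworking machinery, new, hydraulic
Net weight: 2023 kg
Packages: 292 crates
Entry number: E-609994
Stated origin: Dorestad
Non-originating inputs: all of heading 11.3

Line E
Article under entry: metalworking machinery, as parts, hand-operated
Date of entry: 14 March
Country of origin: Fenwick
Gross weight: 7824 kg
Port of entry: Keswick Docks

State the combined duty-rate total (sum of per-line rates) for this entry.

76%

Line A: food-processing → 11.3; hand-operated → 11.3.2; as parts → 11.3.2.1. Scheduled 6%. Yelstadt agreement on 11.1: 11.3.2.1 not covered. → 6%.
Line B: agricultural → 11.4; hand-operated → 11.4.2; reconditioned → 11.4.2.3. Scheduled 34%. Dorestad agreement on 11.2: 11.4.2.3 not covered. → 34%.
Line C: metalworking → 11.2; electrically operated → 11.2.3; new → 11.2.3.2. Scheduled 10%. No special measure applies. → 10%.
Line D: metalworking → 11.2; hydraulic → 11.2.1; new → 11.2.1.2. Scheduled 24%. Dorestad agreement on 11.2: CTH met → 4% available; preferential 4%. → 4%.
Line E: metalworking → 11.2; hand-operated → 11.2.2; as parts → 11.2.2.2. Scheduled 23%. quota on 11.2.2.2 open → in-quota 22%. → 22%.
Sum: 6% + 34% + 10% + 4% + 22% = 76%.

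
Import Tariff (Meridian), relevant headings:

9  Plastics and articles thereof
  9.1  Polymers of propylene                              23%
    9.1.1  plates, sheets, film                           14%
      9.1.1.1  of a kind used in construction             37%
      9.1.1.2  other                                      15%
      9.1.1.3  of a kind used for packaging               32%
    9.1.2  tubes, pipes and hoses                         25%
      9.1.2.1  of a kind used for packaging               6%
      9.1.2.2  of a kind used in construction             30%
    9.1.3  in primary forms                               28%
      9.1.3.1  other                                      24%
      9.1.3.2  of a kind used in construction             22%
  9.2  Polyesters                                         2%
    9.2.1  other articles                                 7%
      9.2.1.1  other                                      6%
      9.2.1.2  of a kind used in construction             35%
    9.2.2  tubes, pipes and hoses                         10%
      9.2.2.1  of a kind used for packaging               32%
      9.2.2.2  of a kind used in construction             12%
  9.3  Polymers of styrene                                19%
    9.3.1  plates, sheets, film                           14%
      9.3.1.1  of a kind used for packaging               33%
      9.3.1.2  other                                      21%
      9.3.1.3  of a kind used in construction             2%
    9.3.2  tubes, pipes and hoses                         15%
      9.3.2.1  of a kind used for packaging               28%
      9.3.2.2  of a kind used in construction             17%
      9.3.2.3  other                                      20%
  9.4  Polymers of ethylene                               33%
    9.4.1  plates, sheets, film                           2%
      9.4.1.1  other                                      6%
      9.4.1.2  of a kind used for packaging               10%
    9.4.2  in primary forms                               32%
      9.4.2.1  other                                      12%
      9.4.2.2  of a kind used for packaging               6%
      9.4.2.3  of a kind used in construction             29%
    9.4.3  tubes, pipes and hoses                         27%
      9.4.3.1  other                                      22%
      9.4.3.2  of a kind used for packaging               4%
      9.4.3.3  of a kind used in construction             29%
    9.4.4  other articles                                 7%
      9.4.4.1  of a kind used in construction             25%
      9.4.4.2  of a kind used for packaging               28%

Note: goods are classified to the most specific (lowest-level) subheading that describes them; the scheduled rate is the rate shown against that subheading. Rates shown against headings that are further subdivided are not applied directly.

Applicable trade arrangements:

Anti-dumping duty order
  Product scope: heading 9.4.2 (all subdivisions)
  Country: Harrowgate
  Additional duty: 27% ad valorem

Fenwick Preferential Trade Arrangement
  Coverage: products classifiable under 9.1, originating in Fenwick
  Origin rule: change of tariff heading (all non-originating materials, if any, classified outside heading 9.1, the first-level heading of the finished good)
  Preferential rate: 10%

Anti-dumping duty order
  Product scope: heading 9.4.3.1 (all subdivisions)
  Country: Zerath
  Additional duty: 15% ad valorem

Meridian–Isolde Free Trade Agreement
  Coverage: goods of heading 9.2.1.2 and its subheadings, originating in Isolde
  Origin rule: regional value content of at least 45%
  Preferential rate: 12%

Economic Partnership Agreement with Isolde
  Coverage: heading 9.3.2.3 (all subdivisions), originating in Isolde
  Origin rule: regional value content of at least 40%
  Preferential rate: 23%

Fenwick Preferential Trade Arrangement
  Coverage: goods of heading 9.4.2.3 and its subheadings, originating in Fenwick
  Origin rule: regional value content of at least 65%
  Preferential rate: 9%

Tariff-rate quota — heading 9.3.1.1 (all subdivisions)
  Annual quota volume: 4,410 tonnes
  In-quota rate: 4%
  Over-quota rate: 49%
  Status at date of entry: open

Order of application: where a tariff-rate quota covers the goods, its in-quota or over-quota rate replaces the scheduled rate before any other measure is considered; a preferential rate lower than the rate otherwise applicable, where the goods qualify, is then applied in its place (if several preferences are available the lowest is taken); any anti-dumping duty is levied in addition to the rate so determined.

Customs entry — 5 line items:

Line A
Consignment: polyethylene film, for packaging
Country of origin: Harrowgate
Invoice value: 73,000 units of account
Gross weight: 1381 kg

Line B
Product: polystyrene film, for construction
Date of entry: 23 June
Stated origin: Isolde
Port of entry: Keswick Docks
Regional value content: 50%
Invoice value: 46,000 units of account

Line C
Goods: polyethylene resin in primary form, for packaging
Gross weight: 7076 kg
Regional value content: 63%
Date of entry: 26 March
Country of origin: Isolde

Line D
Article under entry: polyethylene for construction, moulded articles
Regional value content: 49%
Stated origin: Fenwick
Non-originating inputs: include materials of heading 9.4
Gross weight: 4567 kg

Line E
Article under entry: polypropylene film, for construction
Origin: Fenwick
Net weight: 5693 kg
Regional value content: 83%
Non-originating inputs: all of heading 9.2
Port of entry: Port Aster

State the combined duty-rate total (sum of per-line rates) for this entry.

Line A: polyethylene → 9.4; film → 9.4.1; for packaging → 9.4.1.2. Scheduled 10%. No special measure applies. → 10%.
Line B: polystyrene → 9.3; film → 9.3.1; for construction → 9.3.1.3. Scheduled 2%. Isolde agreement on 9.2.1.2: 9.3.1.3 not covered; Isolde agreement on 9.3.2.3: 9.3.1.3 not covered. → 2%.
Line C: polyethylene → 9.4; resin in primary form → 9.4.2; for packaging → 9.4.2.2. Scheduled 6%. Isolde agreement on 9.2.1.2: 9.4.2.2 not covered; Isolde agreement on 9.3.2.3: 9.4.2.2 not covered. → 6%.
Line D: polyethylene → 9.4; moulded articles → 9.4.4; for construction → 9.4.4.1. Scheduled 25%. Fenwick agreement on 9.1: 9.4.4.1 not covered; Fenwick agreement on 9.4.2.3: 9.4.4.1 not covered. → 25%.
Line E: polypropylene → 9.1; film → 9.1.1; for construction → 9.1.1.1. Scheduled 37%. Fenwick agreement on 9.1: CTH met → 10% available; Fenwick agreement on 9.4.2.3: 9.1.1.1 not covered; preferential 10%. → 10%.
Sum: 10% + 2% + 6% + 25% + 10% = 53%.

53%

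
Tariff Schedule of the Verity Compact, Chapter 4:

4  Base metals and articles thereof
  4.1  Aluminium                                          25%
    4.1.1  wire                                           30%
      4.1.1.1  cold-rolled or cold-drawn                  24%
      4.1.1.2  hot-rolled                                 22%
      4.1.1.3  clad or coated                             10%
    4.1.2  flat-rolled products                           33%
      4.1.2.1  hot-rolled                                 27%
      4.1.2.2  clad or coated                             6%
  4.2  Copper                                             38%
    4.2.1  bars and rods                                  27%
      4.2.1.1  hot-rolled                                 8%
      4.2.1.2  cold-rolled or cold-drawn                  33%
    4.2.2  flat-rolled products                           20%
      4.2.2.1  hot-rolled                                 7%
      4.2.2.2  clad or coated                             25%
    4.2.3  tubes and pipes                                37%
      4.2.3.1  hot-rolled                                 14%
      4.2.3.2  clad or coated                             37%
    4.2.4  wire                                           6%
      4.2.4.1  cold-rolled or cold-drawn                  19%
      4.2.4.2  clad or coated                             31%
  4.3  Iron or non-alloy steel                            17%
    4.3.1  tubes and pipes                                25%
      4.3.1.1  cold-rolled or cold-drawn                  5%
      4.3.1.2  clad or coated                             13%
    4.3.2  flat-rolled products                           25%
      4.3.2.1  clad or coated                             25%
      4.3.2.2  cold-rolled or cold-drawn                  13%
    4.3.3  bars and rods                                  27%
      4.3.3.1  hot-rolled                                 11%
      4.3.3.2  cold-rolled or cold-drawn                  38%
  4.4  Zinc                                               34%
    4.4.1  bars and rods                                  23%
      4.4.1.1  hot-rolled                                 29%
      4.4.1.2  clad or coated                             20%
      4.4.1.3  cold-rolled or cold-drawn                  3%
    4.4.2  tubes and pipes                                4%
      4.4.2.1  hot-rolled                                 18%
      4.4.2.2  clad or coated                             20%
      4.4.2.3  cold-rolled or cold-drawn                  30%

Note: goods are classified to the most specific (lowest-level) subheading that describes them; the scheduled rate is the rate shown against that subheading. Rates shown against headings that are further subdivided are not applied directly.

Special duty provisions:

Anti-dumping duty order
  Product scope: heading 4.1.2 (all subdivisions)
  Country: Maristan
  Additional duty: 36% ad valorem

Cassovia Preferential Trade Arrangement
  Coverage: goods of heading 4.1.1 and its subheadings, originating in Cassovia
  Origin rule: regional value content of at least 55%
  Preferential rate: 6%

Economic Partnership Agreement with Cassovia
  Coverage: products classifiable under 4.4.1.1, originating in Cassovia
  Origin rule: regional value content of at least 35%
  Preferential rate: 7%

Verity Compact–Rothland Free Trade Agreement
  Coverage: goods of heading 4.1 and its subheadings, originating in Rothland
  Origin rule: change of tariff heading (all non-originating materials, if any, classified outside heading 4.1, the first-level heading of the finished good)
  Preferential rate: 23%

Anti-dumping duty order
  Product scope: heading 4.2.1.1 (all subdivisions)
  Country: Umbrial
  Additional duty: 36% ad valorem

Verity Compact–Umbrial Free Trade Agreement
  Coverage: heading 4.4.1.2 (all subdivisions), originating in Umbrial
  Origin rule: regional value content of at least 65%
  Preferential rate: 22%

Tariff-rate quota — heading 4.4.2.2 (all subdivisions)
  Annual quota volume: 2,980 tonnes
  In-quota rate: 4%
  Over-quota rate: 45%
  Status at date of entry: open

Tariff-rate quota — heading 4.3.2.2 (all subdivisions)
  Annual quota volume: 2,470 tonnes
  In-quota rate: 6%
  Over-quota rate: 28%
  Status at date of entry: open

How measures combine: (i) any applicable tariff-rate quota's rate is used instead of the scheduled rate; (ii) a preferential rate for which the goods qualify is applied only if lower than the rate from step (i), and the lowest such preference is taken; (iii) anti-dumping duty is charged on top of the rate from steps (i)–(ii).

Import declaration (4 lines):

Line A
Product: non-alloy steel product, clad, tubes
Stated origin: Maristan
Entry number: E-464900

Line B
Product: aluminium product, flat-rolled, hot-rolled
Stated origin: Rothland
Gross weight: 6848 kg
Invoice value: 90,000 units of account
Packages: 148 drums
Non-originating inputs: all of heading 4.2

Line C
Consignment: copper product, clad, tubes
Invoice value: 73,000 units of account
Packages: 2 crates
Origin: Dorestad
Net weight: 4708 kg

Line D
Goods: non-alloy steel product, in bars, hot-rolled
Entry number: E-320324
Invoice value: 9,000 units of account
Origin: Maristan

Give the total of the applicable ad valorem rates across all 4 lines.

84%

Line A: non-alloy steel → 4.3; tubes → 4.3.1; clad → 4.3.1.2. Scheduled 13%. No special measure applies. → 13%.
Line B: aluminium → 4.1; flat-rolled → 4.1.2; hot-rolled → 4.1.2.1. Scheduled 27%. Rothland agreement on 4.1: CTH met → 23% available; preferential 23%. → 23%.
Line C: copper → 4.2; tubes → 4.2.3; clad → 4.2.3.2. Scheduled 37%. No special measure applies. → 37%.
Line D: non-alloy steel → 4.3; in bars → 4.3.3; hot-rolled → 4.3.3.1. Scheduled 11%. No special measure applies. → 11%.
Sum: 13% + 23% + 37% + 11% = 84%.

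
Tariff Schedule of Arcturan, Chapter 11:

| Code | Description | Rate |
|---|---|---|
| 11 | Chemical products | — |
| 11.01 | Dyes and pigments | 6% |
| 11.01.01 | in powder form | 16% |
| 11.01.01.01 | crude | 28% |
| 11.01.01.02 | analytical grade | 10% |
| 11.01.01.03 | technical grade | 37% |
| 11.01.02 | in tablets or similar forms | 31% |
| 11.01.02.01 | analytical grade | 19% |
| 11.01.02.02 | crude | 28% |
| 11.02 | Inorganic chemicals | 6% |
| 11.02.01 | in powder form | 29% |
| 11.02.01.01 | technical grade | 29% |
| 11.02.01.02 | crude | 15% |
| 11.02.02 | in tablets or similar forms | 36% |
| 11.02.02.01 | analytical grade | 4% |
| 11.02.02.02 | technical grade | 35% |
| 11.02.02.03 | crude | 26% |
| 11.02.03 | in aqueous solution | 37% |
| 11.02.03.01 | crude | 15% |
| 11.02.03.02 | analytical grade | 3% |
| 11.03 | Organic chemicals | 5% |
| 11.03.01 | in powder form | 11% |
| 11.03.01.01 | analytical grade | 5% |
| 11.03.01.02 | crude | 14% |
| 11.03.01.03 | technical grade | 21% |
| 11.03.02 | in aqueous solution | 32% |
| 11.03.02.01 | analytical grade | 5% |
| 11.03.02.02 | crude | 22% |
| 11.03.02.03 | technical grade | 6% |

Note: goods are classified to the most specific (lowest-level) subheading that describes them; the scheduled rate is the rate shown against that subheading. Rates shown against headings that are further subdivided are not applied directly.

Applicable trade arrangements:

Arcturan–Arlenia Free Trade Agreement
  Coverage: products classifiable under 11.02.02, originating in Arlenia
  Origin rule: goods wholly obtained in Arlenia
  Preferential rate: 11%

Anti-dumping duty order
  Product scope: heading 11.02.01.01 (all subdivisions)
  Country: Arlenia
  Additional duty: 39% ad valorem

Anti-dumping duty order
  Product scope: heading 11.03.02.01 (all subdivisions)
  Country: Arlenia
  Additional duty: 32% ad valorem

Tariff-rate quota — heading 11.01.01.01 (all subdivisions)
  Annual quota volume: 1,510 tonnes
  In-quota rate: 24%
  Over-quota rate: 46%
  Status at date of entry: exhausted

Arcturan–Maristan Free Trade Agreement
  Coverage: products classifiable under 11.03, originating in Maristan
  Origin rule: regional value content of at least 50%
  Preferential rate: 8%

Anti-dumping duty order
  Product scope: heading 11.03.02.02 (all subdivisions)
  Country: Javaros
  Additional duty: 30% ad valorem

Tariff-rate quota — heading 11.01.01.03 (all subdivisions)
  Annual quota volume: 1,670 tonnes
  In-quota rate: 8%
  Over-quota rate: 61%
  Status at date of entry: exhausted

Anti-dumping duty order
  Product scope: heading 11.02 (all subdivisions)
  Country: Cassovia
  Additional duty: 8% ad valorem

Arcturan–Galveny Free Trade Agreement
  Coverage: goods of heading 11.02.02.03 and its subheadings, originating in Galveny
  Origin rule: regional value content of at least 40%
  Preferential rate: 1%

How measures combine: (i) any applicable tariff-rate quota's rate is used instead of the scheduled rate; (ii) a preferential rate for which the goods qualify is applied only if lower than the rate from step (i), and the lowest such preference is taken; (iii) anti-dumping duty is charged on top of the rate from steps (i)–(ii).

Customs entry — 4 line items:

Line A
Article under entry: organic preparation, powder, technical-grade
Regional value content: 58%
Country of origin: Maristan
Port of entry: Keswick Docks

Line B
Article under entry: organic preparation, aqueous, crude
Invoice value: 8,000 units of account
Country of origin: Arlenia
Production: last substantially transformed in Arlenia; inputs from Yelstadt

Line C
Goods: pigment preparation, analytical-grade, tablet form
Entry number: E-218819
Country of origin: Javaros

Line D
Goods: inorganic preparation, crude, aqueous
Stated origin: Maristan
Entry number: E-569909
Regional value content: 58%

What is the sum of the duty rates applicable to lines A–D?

64%

Line A: organic → 11.03; powder → 11.03.01; technical-grade → 11.03.01.03. Scheduled 21%. Maristan agreement on 11.03: RVC ≥ 50% → 8% available; preferential 8%. → 8%.
Line B: organic → 11.03; aqueous → 11.03.02; crude → 11.03.02.02. Scheduled 22%. Arlenia agreement on 11.02.02: 11.03.02.02 not covered. → 22%.
Line C: pigment → 11.01; tablet form → 11.01.02; analytical-grade → 11.01.02.01. Scheduled 19%. No special measure applies. → 19%.
Line D: inorganic → 11.02; aqueous → 11.02.03; crude → 11.02.03.01. Scheduled 15%. Maristan agreement on 11.03: 11.02.03.01 not covered. → 15%.
Sum: 8% + 22% + 19% + 15% = 64%.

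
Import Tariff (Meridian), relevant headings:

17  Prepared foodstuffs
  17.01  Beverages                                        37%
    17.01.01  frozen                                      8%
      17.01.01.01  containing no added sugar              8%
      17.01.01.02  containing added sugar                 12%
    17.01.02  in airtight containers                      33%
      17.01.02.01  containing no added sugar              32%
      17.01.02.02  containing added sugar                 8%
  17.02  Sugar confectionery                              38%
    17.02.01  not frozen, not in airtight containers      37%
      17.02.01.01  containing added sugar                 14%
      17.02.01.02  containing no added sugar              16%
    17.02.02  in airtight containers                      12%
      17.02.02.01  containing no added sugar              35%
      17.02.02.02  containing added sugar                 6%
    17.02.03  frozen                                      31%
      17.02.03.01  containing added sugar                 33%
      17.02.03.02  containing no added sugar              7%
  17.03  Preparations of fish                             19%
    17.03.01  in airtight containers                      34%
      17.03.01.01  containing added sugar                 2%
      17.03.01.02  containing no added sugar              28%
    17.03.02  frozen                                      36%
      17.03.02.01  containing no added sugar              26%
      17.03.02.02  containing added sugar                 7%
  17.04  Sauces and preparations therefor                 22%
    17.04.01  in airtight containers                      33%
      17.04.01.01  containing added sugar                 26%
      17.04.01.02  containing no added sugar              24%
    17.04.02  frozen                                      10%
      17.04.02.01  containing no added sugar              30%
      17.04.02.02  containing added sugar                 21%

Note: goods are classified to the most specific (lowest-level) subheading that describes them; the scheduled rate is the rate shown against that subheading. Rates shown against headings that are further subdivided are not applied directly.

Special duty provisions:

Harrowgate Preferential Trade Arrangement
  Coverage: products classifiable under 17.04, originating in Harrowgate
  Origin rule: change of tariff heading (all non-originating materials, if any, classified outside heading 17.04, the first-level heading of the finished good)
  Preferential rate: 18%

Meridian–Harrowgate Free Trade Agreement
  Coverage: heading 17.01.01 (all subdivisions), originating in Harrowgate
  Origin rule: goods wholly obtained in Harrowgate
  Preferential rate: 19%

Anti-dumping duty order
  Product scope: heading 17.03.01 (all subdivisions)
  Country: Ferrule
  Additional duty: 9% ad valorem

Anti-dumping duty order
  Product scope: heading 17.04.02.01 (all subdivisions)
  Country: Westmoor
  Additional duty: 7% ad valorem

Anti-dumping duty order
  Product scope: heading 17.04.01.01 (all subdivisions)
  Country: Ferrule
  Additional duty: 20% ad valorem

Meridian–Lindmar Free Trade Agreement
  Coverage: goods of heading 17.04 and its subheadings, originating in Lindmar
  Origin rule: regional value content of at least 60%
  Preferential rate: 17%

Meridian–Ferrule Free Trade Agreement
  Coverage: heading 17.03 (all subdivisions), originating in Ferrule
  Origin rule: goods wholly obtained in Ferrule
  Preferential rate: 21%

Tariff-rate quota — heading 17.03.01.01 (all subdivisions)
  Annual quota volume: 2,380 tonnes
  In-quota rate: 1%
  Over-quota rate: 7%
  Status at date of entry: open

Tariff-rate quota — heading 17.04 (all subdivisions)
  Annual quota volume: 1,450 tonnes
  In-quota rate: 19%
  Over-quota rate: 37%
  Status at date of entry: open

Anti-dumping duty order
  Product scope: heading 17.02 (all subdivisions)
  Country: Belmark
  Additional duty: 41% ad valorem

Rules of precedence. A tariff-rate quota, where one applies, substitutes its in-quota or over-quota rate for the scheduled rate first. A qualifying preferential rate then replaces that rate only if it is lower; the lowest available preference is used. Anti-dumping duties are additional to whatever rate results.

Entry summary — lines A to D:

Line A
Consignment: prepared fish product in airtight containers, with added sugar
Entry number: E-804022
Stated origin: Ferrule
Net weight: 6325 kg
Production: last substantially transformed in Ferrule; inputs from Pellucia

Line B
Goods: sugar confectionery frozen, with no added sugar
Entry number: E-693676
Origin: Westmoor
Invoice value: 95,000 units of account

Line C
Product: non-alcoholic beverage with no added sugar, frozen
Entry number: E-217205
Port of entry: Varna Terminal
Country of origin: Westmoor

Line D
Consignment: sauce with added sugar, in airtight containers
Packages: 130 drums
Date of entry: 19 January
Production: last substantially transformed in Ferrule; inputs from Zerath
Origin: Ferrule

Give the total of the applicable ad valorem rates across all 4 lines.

Line A: prepared fish product → 17.03; in airtight containers → 17.03.01; with added sugar → 17.03.01.01. Scheduled 2%. quota on 17.03.01.01 open → in-quota 1%; Ferrule agreement on 17.03: not wholly obtained; anti-dumping (Ferrule, 17.03.01): +9%; total 1% + 9% = 10%. → 10%.
Line B: sugar confectionery → 17.02; frozen → 17.02.03; with no added sugar → 17.02.03.02. Scheduled 7%. No special measure applies. → 7%.
Line C: non-alcoholic beverage → 17.01; frozen → 17.01.01; with no added sugar → 17.01.01.01. Scheduled 8%. No special measure applies. → 8%.
Line D: sauce → 17.04; in airtight containers → 17.04.01; with added sugar → 17.04.01.01. Scheduled 26%. quota on 17.04 open → in-quota 19%; Ferrule agreement on 17.03: 17.04.01.01 not covered; anti-dumping (Ferrule, 17.04.01.01): +20%; total 19% + 20% = 39%. → 39%.
Sum: 10% + 7% + 8% + 39% = 64%.

64%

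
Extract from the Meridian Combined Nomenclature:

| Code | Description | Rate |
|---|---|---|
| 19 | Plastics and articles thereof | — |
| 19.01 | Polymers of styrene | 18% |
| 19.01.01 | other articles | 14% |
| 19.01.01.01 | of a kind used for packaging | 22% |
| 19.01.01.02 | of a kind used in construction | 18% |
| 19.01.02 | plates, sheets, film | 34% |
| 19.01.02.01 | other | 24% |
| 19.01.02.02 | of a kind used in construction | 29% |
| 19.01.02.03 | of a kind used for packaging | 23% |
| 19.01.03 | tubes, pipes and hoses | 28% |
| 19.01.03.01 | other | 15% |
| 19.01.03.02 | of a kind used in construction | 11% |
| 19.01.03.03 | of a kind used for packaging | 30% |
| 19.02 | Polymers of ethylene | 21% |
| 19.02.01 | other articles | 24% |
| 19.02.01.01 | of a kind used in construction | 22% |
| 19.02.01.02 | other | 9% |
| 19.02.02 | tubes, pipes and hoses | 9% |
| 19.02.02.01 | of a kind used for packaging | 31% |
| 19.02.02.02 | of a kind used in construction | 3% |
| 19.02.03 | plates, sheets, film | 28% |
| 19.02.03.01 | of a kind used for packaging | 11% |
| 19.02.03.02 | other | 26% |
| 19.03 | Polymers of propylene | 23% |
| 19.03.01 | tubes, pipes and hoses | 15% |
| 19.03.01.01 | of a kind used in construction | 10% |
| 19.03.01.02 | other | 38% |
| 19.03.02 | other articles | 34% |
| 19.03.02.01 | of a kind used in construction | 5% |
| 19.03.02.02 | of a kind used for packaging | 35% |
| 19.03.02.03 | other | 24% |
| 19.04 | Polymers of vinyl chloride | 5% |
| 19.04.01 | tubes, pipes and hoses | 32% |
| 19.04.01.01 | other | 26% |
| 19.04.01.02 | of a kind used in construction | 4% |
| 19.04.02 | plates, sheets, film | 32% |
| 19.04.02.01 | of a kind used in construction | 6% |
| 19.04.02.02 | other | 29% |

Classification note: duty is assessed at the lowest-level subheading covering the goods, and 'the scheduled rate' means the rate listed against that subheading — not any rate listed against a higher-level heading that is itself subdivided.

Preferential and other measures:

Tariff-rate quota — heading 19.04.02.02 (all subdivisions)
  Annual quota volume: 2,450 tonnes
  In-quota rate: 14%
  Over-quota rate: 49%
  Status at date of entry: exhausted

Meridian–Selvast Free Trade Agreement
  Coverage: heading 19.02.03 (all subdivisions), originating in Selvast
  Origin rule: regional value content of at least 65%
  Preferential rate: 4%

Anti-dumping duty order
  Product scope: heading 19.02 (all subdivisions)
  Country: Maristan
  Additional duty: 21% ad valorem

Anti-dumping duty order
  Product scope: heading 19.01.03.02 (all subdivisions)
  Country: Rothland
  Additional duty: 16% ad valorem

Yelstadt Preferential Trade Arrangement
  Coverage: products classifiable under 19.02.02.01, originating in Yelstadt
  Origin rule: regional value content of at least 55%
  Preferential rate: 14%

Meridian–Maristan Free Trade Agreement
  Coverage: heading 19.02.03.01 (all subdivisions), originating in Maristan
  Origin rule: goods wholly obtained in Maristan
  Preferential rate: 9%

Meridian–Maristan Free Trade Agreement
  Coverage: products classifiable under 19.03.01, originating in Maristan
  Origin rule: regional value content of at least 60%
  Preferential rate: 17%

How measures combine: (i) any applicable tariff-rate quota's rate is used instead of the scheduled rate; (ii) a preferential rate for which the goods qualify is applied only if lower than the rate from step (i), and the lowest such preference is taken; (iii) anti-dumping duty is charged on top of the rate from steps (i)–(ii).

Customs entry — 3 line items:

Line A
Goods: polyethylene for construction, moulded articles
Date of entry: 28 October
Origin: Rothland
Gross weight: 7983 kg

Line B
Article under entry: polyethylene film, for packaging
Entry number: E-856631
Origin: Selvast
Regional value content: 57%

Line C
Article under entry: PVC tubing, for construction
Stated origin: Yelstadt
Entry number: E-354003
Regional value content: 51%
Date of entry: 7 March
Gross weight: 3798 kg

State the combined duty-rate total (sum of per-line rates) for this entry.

Line A: polyethylene → 19.02; moulded articles → 19.02.01; for construction → 19.02.01.01. Scheduled 22%. No special measure applies. → 22%.
Line B: polyethylene → 19.02; film → 19.02.03; for packaging → 19.02.03.01. Scheduled 11%. Selvast agreement on 19.02.03: RVC < 65%. → 11%.
Line C: PVC → 19.04; tubing → 19.04.01; for construction → 19.04.01.02. Scheduled 4%. Yelstadt agreement on 19.02.02.01: 19.04.01.02 not covered. → 4%.
Sum: 22% + 11% + 4% = 37%.

37%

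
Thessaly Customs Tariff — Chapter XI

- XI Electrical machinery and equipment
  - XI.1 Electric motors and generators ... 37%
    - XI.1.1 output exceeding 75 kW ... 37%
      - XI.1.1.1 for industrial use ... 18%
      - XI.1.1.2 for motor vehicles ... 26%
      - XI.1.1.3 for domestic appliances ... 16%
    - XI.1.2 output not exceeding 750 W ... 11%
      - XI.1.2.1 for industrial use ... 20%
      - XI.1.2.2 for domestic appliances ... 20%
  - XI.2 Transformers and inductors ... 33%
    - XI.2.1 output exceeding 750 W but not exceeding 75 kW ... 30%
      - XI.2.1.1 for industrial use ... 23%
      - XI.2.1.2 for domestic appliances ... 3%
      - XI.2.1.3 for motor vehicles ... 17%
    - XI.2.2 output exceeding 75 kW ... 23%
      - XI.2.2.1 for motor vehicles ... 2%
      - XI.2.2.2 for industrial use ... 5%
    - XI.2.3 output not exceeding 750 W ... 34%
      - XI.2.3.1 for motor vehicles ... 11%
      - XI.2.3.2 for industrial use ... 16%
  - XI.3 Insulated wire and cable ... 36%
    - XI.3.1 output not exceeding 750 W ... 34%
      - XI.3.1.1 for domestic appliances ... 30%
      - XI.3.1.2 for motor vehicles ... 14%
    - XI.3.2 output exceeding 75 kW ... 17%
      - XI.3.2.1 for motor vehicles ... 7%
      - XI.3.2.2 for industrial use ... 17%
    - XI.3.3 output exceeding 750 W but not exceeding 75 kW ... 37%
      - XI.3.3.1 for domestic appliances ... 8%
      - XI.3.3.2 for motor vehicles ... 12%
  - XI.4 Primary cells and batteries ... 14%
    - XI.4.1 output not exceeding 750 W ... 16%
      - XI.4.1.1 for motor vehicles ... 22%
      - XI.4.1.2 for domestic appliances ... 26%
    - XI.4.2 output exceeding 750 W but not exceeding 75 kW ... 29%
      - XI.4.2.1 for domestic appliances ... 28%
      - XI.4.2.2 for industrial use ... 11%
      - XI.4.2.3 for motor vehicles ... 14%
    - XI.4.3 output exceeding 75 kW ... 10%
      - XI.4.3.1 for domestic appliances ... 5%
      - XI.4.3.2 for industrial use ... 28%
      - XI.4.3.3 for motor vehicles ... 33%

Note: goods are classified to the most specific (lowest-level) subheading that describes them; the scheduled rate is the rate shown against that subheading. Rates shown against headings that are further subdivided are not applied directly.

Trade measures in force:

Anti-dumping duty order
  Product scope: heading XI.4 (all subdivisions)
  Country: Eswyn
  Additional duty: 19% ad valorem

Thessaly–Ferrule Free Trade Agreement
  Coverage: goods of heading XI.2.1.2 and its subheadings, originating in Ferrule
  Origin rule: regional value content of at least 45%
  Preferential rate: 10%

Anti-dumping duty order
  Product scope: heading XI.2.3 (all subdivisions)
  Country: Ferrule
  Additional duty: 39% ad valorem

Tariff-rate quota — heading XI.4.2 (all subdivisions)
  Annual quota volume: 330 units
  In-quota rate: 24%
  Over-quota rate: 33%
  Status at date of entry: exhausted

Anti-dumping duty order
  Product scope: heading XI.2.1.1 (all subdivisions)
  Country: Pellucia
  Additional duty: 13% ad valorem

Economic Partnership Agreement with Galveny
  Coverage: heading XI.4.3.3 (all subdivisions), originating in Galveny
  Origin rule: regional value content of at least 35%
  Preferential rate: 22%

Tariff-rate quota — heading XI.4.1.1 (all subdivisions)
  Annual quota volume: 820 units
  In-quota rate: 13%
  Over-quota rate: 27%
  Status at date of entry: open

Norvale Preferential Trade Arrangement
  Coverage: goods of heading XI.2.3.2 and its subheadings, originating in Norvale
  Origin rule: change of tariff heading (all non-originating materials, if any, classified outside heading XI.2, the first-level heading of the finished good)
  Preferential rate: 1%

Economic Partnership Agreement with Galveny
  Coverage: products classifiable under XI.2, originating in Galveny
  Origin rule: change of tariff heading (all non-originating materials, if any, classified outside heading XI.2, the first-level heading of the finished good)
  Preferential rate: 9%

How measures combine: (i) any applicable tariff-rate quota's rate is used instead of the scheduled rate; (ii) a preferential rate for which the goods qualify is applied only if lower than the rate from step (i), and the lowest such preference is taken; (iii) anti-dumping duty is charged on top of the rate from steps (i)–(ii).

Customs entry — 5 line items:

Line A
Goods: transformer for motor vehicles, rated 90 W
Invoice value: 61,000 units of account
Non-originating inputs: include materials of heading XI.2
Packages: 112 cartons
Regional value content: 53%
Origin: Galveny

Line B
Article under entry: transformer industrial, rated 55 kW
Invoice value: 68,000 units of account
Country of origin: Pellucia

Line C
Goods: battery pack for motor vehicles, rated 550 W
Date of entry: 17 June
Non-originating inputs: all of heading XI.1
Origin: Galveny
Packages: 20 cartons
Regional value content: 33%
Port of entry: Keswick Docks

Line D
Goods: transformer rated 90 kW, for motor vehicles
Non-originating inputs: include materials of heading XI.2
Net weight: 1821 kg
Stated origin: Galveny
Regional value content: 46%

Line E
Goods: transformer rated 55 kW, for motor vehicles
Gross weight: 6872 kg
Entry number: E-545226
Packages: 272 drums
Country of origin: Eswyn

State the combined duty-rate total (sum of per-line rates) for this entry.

Line A: transformer → XI.2; rated 90 W → XI.2.3; for motor vehicles → XI.2.3.1. Scheduled 11%. Galveny agreement on XI.4.3.3: XI.2.3.1 not covered; Galveny agreement on XI.2: CTH not met. → 11%.
Line B: transformer → XI.2; rated 55 kW → XI.2.1; industrial → XI.2.1.1. Scheduled 23%. anti-dumping (Pellucia, XI.2.1.1): +13%; total 23% + 13% = 36%. → 36%.
Line C: battery pack → XI.4; rated 550 W → XI.4.1; for motor vehicles → XI.4.1.1. Scheduled 22%. quota on XI.4.1.1 open → in-quota 13%; Galveny agreement on XI.4.3.3: XI.4.1.1 not covered; Galveny agreement on XI.2: XI.4.1.1 not covered. → 13%.
Line D: transformer → XI.2; rated 90 kW → XI.2.2; for motor vehicles → XI.2.2.1. Scheduled 2%. Galveny agreement on XI.4.3.3: XI.2.2.1 not covered; Galveny agreement on XI.2: CTH not met. → 2%.
Line E: transformer → XI.2; rated 55 kW → XI.2.1; for motor vehicles → XI.2.1.3. Scheduled 17%. No special measure applies. → 17%.
Sum: 11% + 36% + 13% + 2% + 17% = 79%.

79%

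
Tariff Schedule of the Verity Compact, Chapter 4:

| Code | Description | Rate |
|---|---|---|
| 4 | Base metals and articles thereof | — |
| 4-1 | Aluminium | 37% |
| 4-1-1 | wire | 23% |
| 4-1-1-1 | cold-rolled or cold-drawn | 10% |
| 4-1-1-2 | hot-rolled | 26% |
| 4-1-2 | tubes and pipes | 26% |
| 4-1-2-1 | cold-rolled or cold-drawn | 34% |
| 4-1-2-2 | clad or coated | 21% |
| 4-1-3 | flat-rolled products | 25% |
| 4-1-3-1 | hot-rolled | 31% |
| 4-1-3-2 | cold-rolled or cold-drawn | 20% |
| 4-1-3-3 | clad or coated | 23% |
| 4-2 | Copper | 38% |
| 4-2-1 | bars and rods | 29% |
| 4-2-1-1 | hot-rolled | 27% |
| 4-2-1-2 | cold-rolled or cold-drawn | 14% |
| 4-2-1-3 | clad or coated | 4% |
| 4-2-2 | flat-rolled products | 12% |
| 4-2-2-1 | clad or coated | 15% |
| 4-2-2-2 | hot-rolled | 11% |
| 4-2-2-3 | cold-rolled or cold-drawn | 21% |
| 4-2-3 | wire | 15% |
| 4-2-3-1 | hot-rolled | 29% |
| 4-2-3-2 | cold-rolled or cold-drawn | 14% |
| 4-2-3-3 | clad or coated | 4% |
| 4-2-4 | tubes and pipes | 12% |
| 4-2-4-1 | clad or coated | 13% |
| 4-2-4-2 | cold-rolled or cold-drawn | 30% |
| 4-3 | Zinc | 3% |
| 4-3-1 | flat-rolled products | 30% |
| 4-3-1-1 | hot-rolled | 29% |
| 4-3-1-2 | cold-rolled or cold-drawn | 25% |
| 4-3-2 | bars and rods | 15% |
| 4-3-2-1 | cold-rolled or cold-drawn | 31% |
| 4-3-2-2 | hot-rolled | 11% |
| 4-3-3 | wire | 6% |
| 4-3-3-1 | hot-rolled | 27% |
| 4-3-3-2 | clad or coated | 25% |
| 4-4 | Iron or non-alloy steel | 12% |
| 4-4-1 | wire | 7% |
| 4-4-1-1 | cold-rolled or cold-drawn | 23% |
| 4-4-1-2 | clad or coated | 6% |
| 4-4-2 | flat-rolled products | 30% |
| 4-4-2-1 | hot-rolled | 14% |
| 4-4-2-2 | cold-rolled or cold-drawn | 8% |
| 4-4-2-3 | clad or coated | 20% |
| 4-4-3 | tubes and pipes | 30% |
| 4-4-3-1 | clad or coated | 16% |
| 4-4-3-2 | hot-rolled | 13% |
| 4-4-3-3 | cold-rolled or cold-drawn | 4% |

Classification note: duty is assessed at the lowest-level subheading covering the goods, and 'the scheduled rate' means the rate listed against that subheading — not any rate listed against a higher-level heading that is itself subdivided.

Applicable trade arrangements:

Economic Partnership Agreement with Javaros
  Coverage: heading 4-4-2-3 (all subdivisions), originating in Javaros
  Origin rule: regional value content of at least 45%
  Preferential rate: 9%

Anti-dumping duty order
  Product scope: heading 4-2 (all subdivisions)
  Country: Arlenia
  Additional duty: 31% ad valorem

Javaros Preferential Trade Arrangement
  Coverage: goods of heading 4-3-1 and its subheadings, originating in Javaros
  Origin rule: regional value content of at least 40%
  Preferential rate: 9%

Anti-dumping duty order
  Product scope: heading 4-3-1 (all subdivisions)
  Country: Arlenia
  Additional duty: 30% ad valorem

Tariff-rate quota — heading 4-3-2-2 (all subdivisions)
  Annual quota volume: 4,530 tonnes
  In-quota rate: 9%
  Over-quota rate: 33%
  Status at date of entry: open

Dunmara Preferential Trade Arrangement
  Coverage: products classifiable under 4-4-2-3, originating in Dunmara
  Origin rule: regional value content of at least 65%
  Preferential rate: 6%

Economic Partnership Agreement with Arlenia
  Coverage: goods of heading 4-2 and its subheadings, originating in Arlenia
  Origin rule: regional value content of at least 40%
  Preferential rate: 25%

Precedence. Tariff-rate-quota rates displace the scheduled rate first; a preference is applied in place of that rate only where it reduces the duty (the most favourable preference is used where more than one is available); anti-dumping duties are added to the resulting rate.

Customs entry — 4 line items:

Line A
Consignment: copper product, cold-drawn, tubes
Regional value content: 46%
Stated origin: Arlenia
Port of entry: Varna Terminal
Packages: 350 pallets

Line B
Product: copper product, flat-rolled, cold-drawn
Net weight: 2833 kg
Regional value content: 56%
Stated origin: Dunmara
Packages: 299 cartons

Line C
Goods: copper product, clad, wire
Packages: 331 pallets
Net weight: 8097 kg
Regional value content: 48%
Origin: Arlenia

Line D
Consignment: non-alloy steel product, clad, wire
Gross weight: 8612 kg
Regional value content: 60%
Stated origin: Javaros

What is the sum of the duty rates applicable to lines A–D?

118%

Line A: copper → 4-2; tubes → 4-2-4; cold-drawn → 4-2-4-2. Scheduled 30%. Arlenia agreement on 4-2: RVC ≥ 40% → 25% available; preferential 25%; anti-dumping (Arlenia, 4-2): +31%; total 25% + 31% = 56%. → 56%.
Line B: copper → 4-2; flat-rolled → 4-2-2; cold-drawn → 4-2-2-3. Scheduled 21%. Dunmara agreement on 4-4-2-3: 4-2-2-3 not covered. → 21%.
Line C: copper → 4-2; wire → 4-2-3; clad → 4-2-3-3. Scheduled 4%. Arlenia agreement on 4-2: RVC ≥ 40% → 25% available; preference 25% not lower than 4% → no reduction; anti-dumping (Arlenia, 4-2): +31%; total 4% + 31% = 35%. → 35%.
Line D: non-alloy steel → 4-4; wire → 4-4-1; clad → 4-4-1-2. Scheduled 6%. Javaros agreement on 4-4-2-3: 4-4-1-2 not covered; Javaros agreement on 4-3-1: 4-4-1-2 not covered. → 6%.
Sum: 56% + 21% + 35% + 6% = 118%.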